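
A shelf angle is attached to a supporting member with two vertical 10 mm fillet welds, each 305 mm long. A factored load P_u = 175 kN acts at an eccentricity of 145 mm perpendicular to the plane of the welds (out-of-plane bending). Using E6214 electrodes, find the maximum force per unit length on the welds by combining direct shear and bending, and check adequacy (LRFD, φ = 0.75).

f_max ≈ 867 N/mm; adequate

E62XX → F_EXX = 620 MPa.
L_w = 2 × 305 = 610 mm; section modulus (unit throat) S = 2 × L²/6 = 31010 mm².
Direct shear f_v = P/L_w = 175×10³/610 = 286.9 N/mm.
Moment M = P × e = 175×10³ × 145 = 25375000 N·mm; bending f_b = M/S = 818.3 N/mm.
f_max = √(f_v² + f_b²) = √(286.9² + 818.3²) = 867.2 N/mm.
φr_n = 0.75 × 0.6 × 620 × (0.707 × 10) = 1973 N/mm → adequate.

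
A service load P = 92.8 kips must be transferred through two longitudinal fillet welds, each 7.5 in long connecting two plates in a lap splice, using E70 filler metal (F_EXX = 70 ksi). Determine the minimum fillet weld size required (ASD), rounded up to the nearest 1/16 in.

w = 7/16 in

Total weld length L = 15 in.
Required throat t_e = P × Ω / (0.6 F_EXX × L) = 92.8 × 2.0 / (0.6 × 70 × 15) = 0.2946 in.
Required leg w = t_e / 0.707 = 0.4167 in → use 7/16 in.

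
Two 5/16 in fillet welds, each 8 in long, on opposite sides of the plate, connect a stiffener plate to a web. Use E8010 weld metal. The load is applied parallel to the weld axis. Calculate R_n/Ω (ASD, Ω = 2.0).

E80XX → F_EXX = 80 ksi.
Effective throat t_e = 0.707 × 0.3125 = 0.2209 in.
Total length L = 16 in; A_we = 0.2209 × 16 = 3.535 in².
F_nw = 0.6 F_EXX = 0.6 × 80 = 48 ksi.
R_n = 48 × 3.535 = 169.7 kips; R_n/Ω = 169.7/2.0 = 84.84 kips.

R_n/Ω ≈ 84.8 kips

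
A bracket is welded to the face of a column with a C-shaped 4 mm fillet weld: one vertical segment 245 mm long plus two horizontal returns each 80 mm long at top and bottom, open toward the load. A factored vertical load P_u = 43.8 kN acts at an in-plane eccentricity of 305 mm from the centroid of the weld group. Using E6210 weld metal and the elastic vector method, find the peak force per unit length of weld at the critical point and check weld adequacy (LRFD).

f_max ≈ 537 N/mm; adequate

E62XX → F_EXX = 620 MPa.
Total weld length L_w = 405 mm. Treat welds as unit-width lines.
Centroid: x̄ = 2×80×40 / 405 = 15.8 mm from the vertical weld.
Polar moment about centroid: J = I_x + I_y = [245³/12 + 2×80×122.5²] + [245×15.8² + 2(80³/12 + 80×24.2²)] = 3867000 mm³.
Direct shear f_v = P/L_w = 43.8×10³ / 405 = 108.1 N/mm (vertical).
Torsion M = P·e = 43.8×10³ × 305 = 13359000 N·mm.
Critical point at (x, y) = (64.2, 122.5) from centroid. f_tx = M·y/J = 423.2 N/mm; f_ty = M·x/J = 221.8 N/mm.
Resultant f_max = √[f_tx² + (f_v + f_ty)²] = √[423.2² + (108.1 + 221.8)²] = 536.6 N/mm.
Capacity per unit length: φr_n = 0.75 × 0.6 × 620 × (0.707 × 4) = 789 N/mm.
536.6 ≤ 789 → adequate.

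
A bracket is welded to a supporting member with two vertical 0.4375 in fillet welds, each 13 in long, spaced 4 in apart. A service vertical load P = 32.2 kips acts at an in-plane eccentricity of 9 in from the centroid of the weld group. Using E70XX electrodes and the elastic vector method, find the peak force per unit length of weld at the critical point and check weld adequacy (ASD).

E70XX → F_EXX = 70 ksi.
Total weld length L_w = 26 in. Treat welds as unit-width lines.
Polar moment about centroid: J = 2[d³/12 + d(b/2)²] = 2[13³/12 + 13×2²] = 470.2 in³.
Direct shear f_v = P/L_w = 32.2 / 26 = 1.238 kip/in (vertical).
Torsion M = P·e = 32.2 × 9 = 289.8 kip·in.
Critical point at (x, y) = (2, 6.5) from centroid. f_tx = M·y/J = 4.006 kip/in; f_ty = M·x/J = 1.233 kip/in.
Resultant f_max = √[f_tx² + (f_v + f_ty)²] = √[4.006² + (1.238 + 1.233)²] = 4.707 kip/in.
Capacity per unit length: r_n/Ω = (1/2.0) × 0.6 × 70 × (0.707 × 0.4375) = 6.496 kip/in.
4.707 ≤ 6.496 → adequate.

f_max ≈ 4.71 kip/in; adequate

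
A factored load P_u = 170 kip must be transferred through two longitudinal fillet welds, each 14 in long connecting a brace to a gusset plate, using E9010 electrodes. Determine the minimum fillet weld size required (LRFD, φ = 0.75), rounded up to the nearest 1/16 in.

E90XX → F_EXX = 90 ksi.
Total weld length L = 28 in.
Required throat t_e = P_u / (φ × 0.6 F_EXX × L) = 170 / (0.75 × 0.6 × 90 × 28) = 0.1499 in.
Required leg w = t_e / 0.707 = 0.212 in → use 1/4 in.

w = 1/4 in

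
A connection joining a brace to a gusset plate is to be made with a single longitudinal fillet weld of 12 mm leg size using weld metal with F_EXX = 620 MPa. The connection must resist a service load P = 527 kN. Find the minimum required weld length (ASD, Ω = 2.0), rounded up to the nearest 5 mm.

L = 335 mm

Throat t_e = 0.707 × 12 = 8.484 mm.
r_n/Ω = (0.6 × 620 × 8.484) / 2.0 = 1578 N/mm = 1.578 kN/mm.
L_req = P / (r_n/Ω) = 527 / 1.578 = 334 mm total.
Round up → use L = 335 mm.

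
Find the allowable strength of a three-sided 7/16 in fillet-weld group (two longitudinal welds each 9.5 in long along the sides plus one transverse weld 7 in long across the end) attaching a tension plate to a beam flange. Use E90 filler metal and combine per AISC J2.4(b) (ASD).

E90XX → F_EXX = 90 ksi.
t_e = 0.707 × 0.4375 = 0.3093 in.
R_nwl = 0.6 × 90 × 0.3093 × 19 = 317.4 kip (longitudinal, 2 welds).
R_nwt = 0.6 × 90 × 0.3093 × 7 = 116.9 kip (transverse, base value).
(i) R_nwl + R_nwt = 434.3 kip; (ii) 0.85 R_nwl + 1.5 R_nwt = 445.1 kip.
R_n = max = 445.1 kip [governs: (ii)]; R_n/Ω = 222.6 kip.

R_n/Ω ≈ 223 kip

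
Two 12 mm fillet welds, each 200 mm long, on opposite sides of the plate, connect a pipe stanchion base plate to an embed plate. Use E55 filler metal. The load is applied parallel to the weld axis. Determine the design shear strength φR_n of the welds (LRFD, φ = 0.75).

E55XX → F_EXX = 550 MPa.
Effective throat t_e = 0.707 × 12 = 8.484 mm.
Total length L = 400 mm; A_we = 8.484 × 400 = 3394 mm².
F_nw = 0.6 F_EXX = 0.6 × 550 = 330 MPa.
φR_n = 0.75 × 330 × 3394 × 10⁻³ = 839.9 kN.

φR_n ≈ 840 kN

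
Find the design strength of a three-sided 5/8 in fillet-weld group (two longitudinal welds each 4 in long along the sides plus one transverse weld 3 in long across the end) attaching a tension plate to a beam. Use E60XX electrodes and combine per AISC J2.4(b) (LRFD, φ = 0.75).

φR_n ≈ 135 kips

E60XX → F_EXX = 60 ksi.
t_e = 0.707 × 0.625 = 0.4419 in.
R_nwl = 0.6 × 60 × 0.4419 × 8 = 127.3 kips (longitudinal, 2 welds).
R_nwt = 0.6 × 60 × 0.4419 × 3 = 47.72 kips (transverse, base value).
(i) R_nwl + R_nwt = 175 kips; (ii) 0.85 R_nwl + 1.5 R_nwt = 179.8 kips.
R_n = max = 179.8 kips [governs: (ii)]; φR_n = 134.8 kips.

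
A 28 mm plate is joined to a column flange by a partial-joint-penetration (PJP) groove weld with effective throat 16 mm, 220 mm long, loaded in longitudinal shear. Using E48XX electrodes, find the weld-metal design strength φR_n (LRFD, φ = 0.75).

E48XX → F_EXX = 480 MPa.
Effective throat (given) t_e = 16 mm.
A_we = 16 × 220 = 3520 mm².
F_nw = 0.6 F_EXX = 288 MPa.
φR_n = 0.75 × 288 × 3520 × 10⁻³ = 760.3 kN.

φR_n ≈ 760 kN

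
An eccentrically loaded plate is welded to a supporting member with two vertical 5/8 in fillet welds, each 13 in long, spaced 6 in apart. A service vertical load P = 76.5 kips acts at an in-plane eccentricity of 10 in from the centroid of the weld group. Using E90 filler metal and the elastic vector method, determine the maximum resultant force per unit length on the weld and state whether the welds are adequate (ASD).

E90XX → F_EXX = 90 ksi.
Total weld length L_w = 26 in. Treat welds as unit-width lines.
Polar moment about centroid: J = 2[d³/12 + d(b/2)²] = 2[13³/12 + 13×3²] = 600.2 in³.
Direct shear f_v = P/L_w = 76.5 / 26 = 2.942 kip/in (vertical).
Torsion M = P·e = 76.5 × 10 = 765 kip·in.
Critical point at (x, y) = (3, 6.5) from centroid. f_tx = M·y/J = 8.285 kip/in; f_ty = M·x/J = 3.824 kip/in.
Resultant f_max = √[f_tx² + (f_v + f_ty)²] = √[8.285² + (2.942 + 3.824)²] = 10.7 kip/in.
Capacity per unit length: r_n/Ω = (1/2.0) × 0.6 × 90 × (0.707 × 0.625) = 11.93 kip/in.
10.7 ≤ 11.93 → adequate.

f_max ≈ 10.7 kip/in; adequate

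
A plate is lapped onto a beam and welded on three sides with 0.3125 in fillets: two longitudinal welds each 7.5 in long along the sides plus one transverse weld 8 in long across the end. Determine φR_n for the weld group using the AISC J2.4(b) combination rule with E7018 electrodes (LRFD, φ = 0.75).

φR_n ≈ 172 kip

E70XX → F_EXX = 70 ksi.
t_e = 0.707 × 0.3125 = 0.2209 in.
R_nwl = 0.6 × 70 × 0.2209 × 15 = 139.2 kip (longitudinal, 2 welds).
R_nwt = 0.6 × 70 × 0.2209 × 8 = 74.23 kip (transverse, base value).
(i) R_nwl + R_nwt = 213.4 kip; (ii) 0.85 R_nwl + 1.5 R_nwt = 229.7 kip.
R_n = max = 229.7 kip [governs: (ii)]; φR_n = 172.2 kip.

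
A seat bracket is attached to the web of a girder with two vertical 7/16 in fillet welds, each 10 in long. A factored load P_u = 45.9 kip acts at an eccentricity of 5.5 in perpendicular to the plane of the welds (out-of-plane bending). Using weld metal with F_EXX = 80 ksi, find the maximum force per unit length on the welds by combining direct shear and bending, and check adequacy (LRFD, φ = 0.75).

f_max ≈ 7.91 kip/in; adequate

L_w = 2 × 10 = 20 in; section modulus (unit throat) S = 2 × L²/6 = 33.33 in².
Direct shear f_v = P/L_w = 45.9/20 = 2.295 kip/in.
Moment M = P × e = 45.9 × 5.5 = 252.45 kip·in; bending f_b = M/S = 7.573 kip/in.
f_max = √(f_v² + f_b²) = √(2.295² + 7.573²) = 7.914 kip/in.
φr_n = 0.75 × 0.6 × 80 × (0.707 × 0.4375) = 11.14 kip/in → adequate.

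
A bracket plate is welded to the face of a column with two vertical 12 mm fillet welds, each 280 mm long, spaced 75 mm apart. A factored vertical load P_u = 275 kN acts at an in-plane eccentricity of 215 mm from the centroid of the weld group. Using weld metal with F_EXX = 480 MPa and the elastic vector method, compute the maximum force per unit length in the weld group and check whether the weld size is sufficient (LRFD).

Total weld length L_w = 560 mm. Treat welds as unit-width lines.
Polar moment about centroid: J = 2[d³/12 + d(b/2)²] = 2[280³/12 + 280×37.5²] = 4446000 mm³.
Direct shear f_v = P/L_w = 275×10³ / 560 = 491.1 N/mm (vertical).
Torsion M = P·e = 275×10³ × 215 = 59125000 N·mm.
Critical point at (x, y) = (37.5, 140) from centroid. f_tx = M·y/J = 1862 N/mm; f_ty = M·x/J = 498.7 N/mm.
Resultant f_max = √[f_tx² + (f_v + f_ty)²] = √[1862² + (491.1 + 498.7)²] = 2108 N/mm.
Capacity per unit length: φr_n = 0.75 × 0.6 × 480 × (0.707 × 12) = 1833 N/mm.
2108 > 1833 → NOT adequate.

f_max ≈ 2110 N/mm; NOT adequate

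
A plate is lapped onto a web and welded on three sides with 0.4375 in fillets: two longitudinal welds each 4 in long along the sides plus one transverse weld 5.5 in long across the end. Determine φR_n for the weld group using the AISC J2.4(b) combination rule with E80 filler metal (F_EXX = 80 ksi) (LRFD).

φR_n ≈ 168 kip

t_e = 0.707 × 0.4375 = 0.3093 in.
R_nwl = 0.6 × 80 × 0.3093 × 8 = 118.8 kip (longitudinal, 2 welds).
R_nwt = 0.6 × 80 × 0.3093 × 5.5 = 81.66 kip (transverse, base value).
(i) R_nwl + R_nwt = 200.4 kip; (ii) 0.85 R_nwl + 1.5 R_nwt = 223.4 kip.
R_n = max = 223.4 kip [governs: (ii)]; φR_n = 167.6 kip.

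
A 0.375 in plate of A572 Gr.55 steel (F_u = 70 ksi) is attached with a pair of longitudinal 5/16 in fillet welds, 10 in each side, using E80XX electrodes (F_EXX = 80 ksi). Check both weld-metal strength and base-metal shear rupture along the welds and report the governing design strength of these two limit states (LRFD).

t_e = 0.707 × 0.3125 = 0.2209 in; L = 20 in.
Weld metal: φR_n = 0.75 × 0.6 × 80 × 0.2209 × 20 = 159.1 kips.
Base metal (shear rupture): φR_n = 0.75 × 0.6 × 70 × 0.375 × 20 = 236.2 kips.
Governing: weld metal.

φR_n ≈ 159 kips (weld metal governs)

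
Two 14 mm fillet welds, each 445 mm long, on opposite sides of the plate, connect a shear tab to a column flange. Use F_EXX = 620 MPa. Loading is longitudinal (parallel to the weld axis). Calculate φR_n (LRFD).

Effective throat t_e = 0.707 × 14 = 9.898 mm.
Total length L = 890 mm; A_we = 9.898 × 890 = 8809 mm².
F_nw = 0.6 F_EXX = 0.6 × 620 = 372 MPa.
φR_n = 0.75 × 372 × 8809 × 10⁻³ = 2458 kN.

φR_n ≈ 2460 kN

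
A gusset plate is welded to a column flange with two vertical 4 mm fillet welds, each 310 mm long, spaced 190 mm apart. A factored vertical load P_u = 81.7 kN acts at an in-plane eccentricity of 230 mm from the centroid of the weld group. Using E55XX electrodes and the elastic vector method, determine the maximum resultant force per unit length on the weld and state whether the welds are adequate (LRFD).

E55XX → F_EXX = 550 MPa.
Total weld length L_w = 620 mm. Treat welds as unit-width lines.
Polar moment about centroid: J = 2[d³/12 + d(b/2)²] = 2[310³/12 + 310×95²] = 10560000 mm³.
Direct shear f_v = P/L_w = 81.7×10³ / 620 = 131.8 N/mm (vertical).
Torsion M = P·e = 81.7×10³ × 230 = 18791000 N·mm.
Critical point at (x, y) = (95, 155) from centroid. f_tx = M·y/J = 275.8 N/mm; f_ty = M·x/J = 169 N/mm.
Resultant f_max = √[f_tx² + (f_v + f_ty)²] = √[275.8² + (131.8 + 169)²] = 408.1 N/mm.
Capacity per unit length: φr_n = 0.75 × 0.6 × 550 × (0.707 × 4) = 699.9 N/mm.
408.1 ≤ 699.9 → adequate.

f_max ≈ 408 N/mm; adequate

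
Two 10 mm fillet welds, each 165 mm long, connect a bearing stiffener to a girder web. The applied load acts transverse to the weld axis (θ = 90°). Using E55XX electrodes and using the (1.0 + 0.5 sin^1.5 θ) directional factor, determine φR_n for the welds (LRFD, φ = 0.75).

E55XX → F_EXX = 550 MPa.
t_e = 0.707 × 10 = 7.07 mm; A_we = 7.07 × 330 = 2333 mm².
Directional factor: 1.0 + 0.5 sin^1.5(90°) = 1.5.
F_nw = 0.6 × 550 × 1.5 = 495 MPa.
φR_n = 0.75 × 495 × 2333 × 10⁻³ = 866.2 kN.

φR_n ≈ 866 kN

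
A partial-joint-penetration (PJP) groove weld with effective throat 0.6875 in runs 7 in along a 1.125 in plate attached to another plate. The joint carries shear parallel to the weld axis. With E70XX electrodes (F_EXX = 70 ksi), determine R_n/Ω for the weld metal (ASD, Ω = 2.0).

Effective throat (given) t_e = 0.6875 in.
A_we = 0.6875 × 7 = 4.812 in².
F_nw = 0.6 F_EXX = 42 ksi.
R_n/Ω = (42 × 4.812) / 2.0 = 101.1 kips.

R_n/Ω ≈ 101 kips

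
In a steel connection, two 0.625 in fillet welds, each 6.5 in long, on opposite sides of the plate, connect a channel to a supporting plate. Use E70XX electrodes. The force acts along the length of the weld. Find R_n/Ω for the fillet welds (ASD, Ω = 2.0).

E70XX → F_EXX = 70 ksi.
Effective throat t_e = 0.707 × 0.625 = 0.4419 in.
Total length L = 13 in; A_we = 0.4419 × 13 = 5.744 in².
F_nw = 0.6 F_EXX = 0.6 × 70 = 42 ksi.
R_n = 42 × 5.744 = 241.3 kip; R_n/Ω = 241.3/2.0 = 120.6 kip.

R_n/Ω ≈ 121 kip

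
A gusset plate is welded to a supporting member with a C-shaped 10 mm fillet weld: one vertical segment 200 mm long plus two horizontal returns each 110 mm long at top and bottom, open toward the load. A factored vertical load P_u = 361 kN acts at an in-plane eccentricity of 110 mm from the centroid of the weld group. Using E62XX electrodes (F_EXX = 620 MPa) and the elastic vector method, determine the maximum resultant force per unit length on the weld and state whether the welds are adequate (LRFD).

f_max ≈ 2150 N/mm; NOT adequate

Total weld length L_w = 420 mm. Treat welds as unit-width lines.
Centroid: x̄ = 2×110×55 / 420 = 28.81 mm from the vertical weld.
Polar moment about centroid: J = I_x + I_y = [200³/12 + 2×110×100²] + [200×28.81² + 2(110³/12 + 110×26.19²)] = 3405000 mm³.
Direct shear f_v = P/L_w = 361×10³ / 420 = 859.5 N/mm (vertical).
Torsion M = P·e = 361×10³ × 110 = 39710000 N·mm.
Critical point at (x, y) = (81.19, 100) from centroid. f_tx = M·y/J = 1166 N/mm; f_ty = M·x/J = 946.8 N/mm.
Resultant f_max = √[f_tx² + (f_v + f_ty)²] = √[1166² + (859.5 + 946.8)²] = 2150 N/mm.
Capacity per unit length: φr_n = 0.75 × 0.6 × 620 × (0.707 × 10) = 1973 N/mm.
2150 > 1973 → NOT adequate.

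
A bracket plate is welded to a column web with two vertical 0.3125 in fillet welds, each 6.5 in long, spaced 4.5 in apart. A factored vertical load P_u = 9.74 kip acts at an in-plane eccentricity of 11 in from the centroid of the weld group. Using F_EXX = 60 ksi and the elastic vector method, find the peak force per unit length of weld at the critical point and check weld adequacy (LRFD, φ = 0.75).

Total weld length L_w = 13 in. Treat welds as unit-width lines.
Polar moment about centroid: J = 2[d³/12 + d(b/2)²] = 2[6.5³/12 + 6.5×2.25²] = 111.6 in³.
Direct shear f_v = P/L_w = 9.74 / 13 = 0.7492 kip/in (vertical).
Torsion M = P·e = 9.74 × 11 = 107.14 kip·in.
Critical point at (x, y) = (2.25, 3.25) from centroid. f_tx = M·y/J = 3.121 kip/in; f_ty = M·x/J = 2.16 kip/in.
Resultant f_max = √[f_tx² + (f_v + f_ty)²] = √[3.121² + (0.7492 + 2.16)²] = 4.267 kip/in.
Capacity per unit length: φr_n = 0.75 × 0.6 × 60 × (0.707 × 0.3125) = 5.965 kip/in.
4.267 ≤ 5.965 → adequate.

f_max ≈ 4.27 kip/in; adequate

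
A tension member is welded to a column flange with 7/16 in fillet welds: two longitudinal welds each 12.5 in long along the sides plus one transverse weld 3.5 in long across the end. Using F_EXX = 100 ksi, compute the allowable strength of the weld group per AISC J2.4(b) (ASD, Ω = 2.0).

R_n/Ω ≈ 264 kip

t_e = 0.707 × 0.4375 = 0.3093 in.
R_nwl = 0.6 × 100 × 0.3093 × 25 = 464 kip (longitudinal, 2 welds).
R_nwt = 0.6 × 100 × 0.3093 × 3.5 = 64.96 kip (transverse, base value).
(i) R_nwl + R_nwt = 528.9 kip; (ii) 0.85 R_nwl + 1.5 R_nwt = 491.8 kip.
R_n = max = 528.9 kip [governs: (i)]; R_n/Ω = 264.5 kip.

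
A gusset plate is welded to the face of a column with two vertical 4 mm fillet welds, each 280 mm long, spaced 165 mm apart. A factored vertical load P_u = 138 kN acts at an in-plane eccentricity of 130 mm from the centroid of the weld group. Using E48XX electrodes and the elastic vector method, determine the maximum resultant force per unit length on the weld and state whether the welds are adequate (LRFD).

f_max ≈ 557 N/mm; adequate

E48XX → F_EXX = 480 MPa.
Total weld length L_w = 560 mm. Treat welds as unit-width lines.
Polar moment about centroid: J = 2[d³/12 + d(b/2)²] = 2[280³/12 + 280×82.5²] = 7470000 mm³.
Direct shear f_v = P/L_w = 138×10³ / 560 = 246.4 N/mm (vertical).
Torsion M = P·e = 138×10³ × 130 = 17940000 N·mm.
Critical point at (x, y) = (82.5, 140) from centroid. f_tx = M·y/J = 336.2 N/mm; f_ty = M·x/J = 198.1 N/mm.
Resultant f_max = √[f_tx² + (f_v + f_ty)²] = √[336.2² + (246.4 + 198.1)²] = 557.4 N/mm.
Capacity per unit length: φr_n = 0.75 × 0.6 × 480 × (0.707 × 4) = 610.8 N/mm.
557.4 ≤ 610.8 → adequate.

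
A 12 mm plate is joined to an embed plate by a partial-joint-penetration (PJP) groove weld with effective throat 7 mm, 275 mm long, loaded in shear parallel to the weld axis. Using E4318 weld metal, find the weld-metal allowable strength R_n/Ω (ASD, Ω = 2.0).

E43XX → F_EXX = 430 MPa.
Effective throat (given) t_e = 7 mm.
A_we = 7 × 275 = 1925 mm².
F_nw = 0.6 F_EXX = 258 MPa.
R_n/Ω = (258 × 1925) / 2.0 × 10⁻³ = 248.3 kN.

R_n/Ω ≈ 248 kN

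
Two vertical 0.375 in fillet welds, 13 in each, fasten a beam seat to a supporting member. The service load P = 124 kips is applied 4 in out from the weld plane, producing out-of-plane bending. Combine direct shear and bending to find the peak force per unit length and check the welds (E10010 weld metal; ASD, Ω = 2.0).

E100XX → F_EXX = 100 ksi.
L_w = 2 × 13 = 26 in; section modulus (unit throat) S = 2 × L²/6 = 56.33 in².
Direct shear f_v = P/L_w = 124/26 = 4.769 kip/in.
Moment M = P × e = 124 × 4 = 496 kip·in; bending f_b = M/S = 8.805 kip/in.
f_max = √(f_v² + f_b²) = √(4.769² + 8.805²) = 10.01 kip/in.
r_n/Ω = (1/2.0) × 0.6 × 100 × (0.707 × 0.375) = 7.954 kip/in → NOT adequate.

f_max ≈ 10 kip/in; NOT adequate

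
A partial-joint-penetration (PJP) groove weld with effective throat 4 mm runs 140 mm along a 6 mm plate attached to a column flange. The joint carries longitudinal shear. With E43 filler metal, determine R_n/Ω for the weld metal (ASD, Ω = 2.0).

R_n/Ω ≈ 72.2 kN

E43XX → F_EXX = 430 MPa.
Effective throat (given) t_e = 4 mm.
A_we = 4 × 140 = 560 mm².
F_nw = 0.6 F_EXX = 258 MPa.
R_n/Ω = (258 × 560) / 2.0 × 10⁻³ = 72.24 kN.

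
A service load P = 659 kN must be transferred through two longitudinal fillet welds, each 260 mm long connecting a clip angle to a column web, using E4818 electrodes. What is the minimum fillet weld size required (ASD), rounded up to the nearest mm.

E48XX → F_EXX = 480 MPa.
Total weld length L = 520 mm.
Required throat t_e = P × Ω / (0.6 F_EXX × L) = 659 × 2.0 / (0.6 × 480 × 520 × 10⁻³) = 8.801 mm.
Required leg w = t_e / 0.707 = 12.45 mm → use 13 mm.

w = 13 mm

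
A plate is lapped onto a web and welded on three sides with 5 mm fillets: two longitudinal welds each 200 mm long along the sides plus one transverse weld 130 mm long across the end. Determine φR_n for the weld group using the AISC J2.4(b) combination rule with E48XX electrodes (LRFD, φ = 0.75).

φR_n ≈ 409 kN

E48XX → F_EXX = 480 MPa.
t_e = 0.707 × 5 = 3.535 mm.
R_nwl = 0.6 × 480 × 3.535 × 400 × 10⁻³ = 407.2 kN (longitudinal, 2 welds).
R_nwt = 0.6 × 480 × 3.535 × 130 × 10⁻³ = 132.4 kN (transverse, base value).
(i) R_nwl + R_nwt = 539.6 kN; (ii) 0.85 R_nwl + 1.5 R_nwt = 544.7 kN.
R_n = max = 544.7 kN [governs: (ii)]; φR_n = 408.5 kN.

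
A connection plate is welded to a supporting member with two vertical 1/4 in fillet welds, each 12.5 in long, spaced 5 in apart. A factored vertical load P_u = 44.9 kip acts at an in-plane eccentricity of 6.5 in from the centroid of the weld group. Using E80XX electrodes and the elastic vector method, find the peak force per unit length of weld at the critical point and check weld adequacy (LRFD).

f_max ≈ 5.03 kip/in; adequate

E80XX → F_EXX = 80 ksi.
Total weld length L_w = 25 in. Treat welds as unit-width lines.
Polar moment about centroid: J = 2[d³/12 + d(b/2)²] = 2[12.5³/12 + 12.5×2.5²] = 481.8 in³.
Direct shear f_v = P/L_w = 44.9 / 25 = 1.796 kip/in (vertical).
Torsion M = P·e = 44.9 × 6.5 = 291.85 kip·in.
Critical point at (x, y) = (2.5, 6.25) from centroid. f_tx = M·y/J = 3.786 kip/in; f_ty = M·x/J = 1.514 kip/in.
Resultant f_max = √[f_tx² + (f_v + f_ty)²] = √[3.786² + (1.796 + 1.514)²] = 5.029 kip/in.
Capacity per unit length: φr_n = 0.75 × 0.6 × 80 × (0.707 × 0.25) = 6.363 kip/in.
5.029 ≤ 6.363 → adequate.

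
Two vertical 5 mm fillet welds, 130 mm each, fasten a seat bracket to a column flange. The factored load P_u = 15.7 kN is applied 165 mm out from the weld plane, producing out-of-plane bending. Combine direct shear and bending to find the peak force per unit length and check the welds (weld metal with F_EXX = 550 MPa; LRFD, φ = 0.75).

f_max ≈ 464 N/mm; adequate

L_w = 2 × 130 = 260 mm; section modulus (unit throat) S = 2 × L²/6 = 5633 mm².
Direct shear f_v = P/L_w = 15.7×10³/260 = 60.38 N/mm.
Moment M = P × e = 15.7×10³ × 165 = 2590500 N·mm; bending f_b = M/S = 459.9 N/mm.
f_max = √(f_v² + f_b²) = √(60.38² + 459.9²) = 463.8 N/mm.
φr_n = 0.75 × 0.6 × 550 × (0.707 × 5) = 874.9 N/mm → adequate.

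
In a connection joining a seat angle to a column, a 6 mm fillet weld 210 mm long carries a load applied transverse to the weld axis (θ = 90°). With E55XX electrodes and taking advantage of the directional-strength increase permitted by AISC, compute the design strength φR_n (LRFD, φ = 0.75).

E55XX → F_EXX = 550 MPa.
t_e = 0.707 × 6 = 4.242 mm; A_we = 4.242 × 210 = 890.8 mm².
Directional factor: 1.0 + 0.5 sin^1.5(90°) = 1.5.
F_nw = 0.6 × 550 × 1.5 = 495 MPa.
φR_n = 0.75 × 495 × 890.8 × 10⁻³ = 330.7 kN.

φR_n ≈ 331 kN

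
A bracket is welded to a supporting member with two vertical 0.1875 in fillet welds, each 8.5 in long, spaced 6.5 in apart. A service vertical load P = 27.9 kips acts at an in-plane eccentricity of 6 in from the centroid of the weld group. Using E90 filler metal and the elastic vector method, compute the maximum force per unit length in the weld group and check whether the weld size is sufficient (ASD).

f_max ≈ 4.37 kip/in; NOT adequate

E90XX → F_EXX = 90 ksi.
Total weld length L_w = 17 in. Treat welds as unit-width lines.
Polar moment about centroid: J = 2[d³/12 + d(b/2)²] = 2[8.5³/12 + 8.5×3.25²] = 281.9 in³.
Direct shear f_v = P/L_w = 27.9 / 17 = 1.641 kip/in (vertical).
Torsion M = P·e = 27.9 × 6 = 167.4 kip·in.
Critical point at (x, y) = (3.25, 4.25) from centroid. f_tx = M·y/J = 2.524 kip/in; f_ty = M·x/J = 1.93 kip/in.
Resultant f_max = √[f_tx² + (f_v + f_ty)²] = √[2.524² + (1.641 + 1.93)²] = 4.373 kip/in.
Capacity per unit length: r_n/Ω = (1/2.0) × 0.6 × 90 × (0.707 × 0.1875) = 3.579 kip/in.
4.373 > 3.579 → NOT adequate.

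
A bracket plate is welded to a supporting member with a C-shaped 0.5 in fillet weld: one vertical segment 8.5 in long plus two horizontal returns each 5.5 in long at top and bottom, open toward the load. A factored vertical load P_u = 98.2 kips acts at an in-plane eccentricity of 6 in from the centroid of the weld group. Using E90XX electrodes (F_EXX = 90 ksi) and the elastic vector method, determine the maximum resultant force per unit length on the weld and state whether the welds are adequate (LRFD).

Total weld length L_w = 19.5 in. Treat welds as unit-width lines.
Centroid: x̄ = 2×5.5×2.75 / 19.5 = 1.551 in from the vertical weld.
Polar moment about centroid: J = I_x + I_y = [8.5³/12 + 2×5.5×4.25²] + [8.5×1.551² + 2(5.5³/12 + 5.5×1.199²)] = 313.9 in³.
Direct shear f_v = P/L_w = 98.2 / 19.5 = 5.036 kip/in (vertical).
Torsion M = P·e = 98.2 × 6 = 589.2 kip·in.
Critical point at (x, y) = (3.949, 4.25) from centroid. f_tx = M·y/J = 7.979 kip/in; f_ty = M·x/J = 7.413 kip/in.
Resultant f_max = √[f_tx² + (f_v + f_ty)²] = √[7.979² + (5.036 + 7.413)²] = 14.79 kip/in.
Capacity per unit length: φr_n = 0.75 × 0.6 × 90 × (0.707 × 0.5) = 14.32 kip/in.
14.79 > 14.32 → NOT adequate.

f_max ≈ 14.8 kip/in; NOT adequate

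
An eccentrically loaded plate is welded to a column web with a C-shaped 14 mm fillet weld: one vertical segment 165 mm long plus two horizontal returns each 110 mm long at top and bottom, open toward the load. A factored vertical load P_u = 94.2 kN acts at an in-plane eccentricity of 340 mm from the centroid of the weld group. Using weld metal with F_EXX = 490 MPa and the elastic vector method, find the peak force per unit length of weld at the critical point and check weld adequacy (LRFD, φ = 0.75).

Total weld length L_w = 385 mm. Treat welds as unit-width lines.
Centroid: x̄ = 2×110×55 / 385 = 31.43 mm from the vertical weld.
Polar moment about centroid: J = I_x + I_y = [165³/12 + 2×110×82.5²] + [165×31.43² + 2(110³/12 + 110×23.57²)] = 2379000 mm³.
Direct shear f_v = P/L_w = 94.2×10³ / 385 = 244.7 N/mm (vertical).
Torsion M = P·e = 94.2×10³ × 340 = 32028000 N·mm.
Critical point at (x, y) = (78.57, 82.5) from centroid. f_tx = M·y/J = 1111 N/mm; f_ty = M·x/J = 1058 N/mm.
Resultant f_max = √[f_tx² + (f_v + f_ty)²] = √[1111² + (244.7 + 1058)²] = 1712 N/mm.
Capacity per unit length: φr_n = 0.75 × 0.6 × 490 × (0.707 × 14) = 2183 N/mm.
1712 ≤ 2183 → adequate.

f_max ≈ 1710 N/mm; adequate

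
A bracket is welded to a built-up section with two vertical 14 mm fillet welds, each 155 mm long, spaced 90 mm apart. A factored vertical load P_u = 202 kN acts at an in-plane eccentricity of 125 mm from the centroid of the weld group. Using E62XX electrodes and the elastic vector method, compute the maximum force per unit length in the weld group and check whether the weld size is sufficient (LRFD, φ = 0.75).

f_max ≈ 2210 N/mm; adequate

E62XX → F_EXX = 620 MPa.
Total weld length L_w = 310 mm. Treat welds as unit-width lines.
Polar moment about centroid: J = 2[d³/12 + d(b/2)²] = 2[155³/12 + 155×45²] = 1248000 mm³.
Direct shear f_v = P/L_w = 202×10³ / 310 = 651.6 N/mm (vertical).
Torsion M = P·e = 202×10³ × 125 = 25250000 N·mm.
Critical point at (x, y) = (45, 77.5) from centroid. f_tx = M·y/J = 1568 N/mm; f_ty = M·x/J = 910.2 N/mm.
Resultant f_max = √[f_tx² + (f_v + f_ty)²] = √[1568² + (651.6 + 910.2)²] = 2213 N/mm.
Capacity per unit length: φr_n = 0.75 × 0.6 × 620 × (0.707 × 14) = 2762 N/mm.
2213 ≤ 2762 → adequate.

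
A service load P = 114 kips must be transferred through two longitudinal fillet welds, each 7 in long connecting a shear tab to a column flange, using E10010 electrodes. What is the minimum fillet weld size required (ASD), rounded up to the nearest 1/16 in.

w = 7/16 in

E100XX → F_EXX = 100 ksi.
Total weld length L = 14 in.
Required throat t_e = P × Ω / (0.6 F_EXX × L) = 114 × 2.0 / (0.6 × 100 × 14) = 0.2714 in.
Required leg w = t_e / 0.707 = 0.3839 in → use 7/16 in.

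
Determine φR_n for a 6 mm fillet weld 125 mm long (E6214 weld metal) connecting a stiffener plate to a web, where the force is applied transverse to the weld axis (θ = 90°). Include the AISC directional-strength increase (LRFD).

E62XX → F_EXX = 620 MPa.
t_e = 0.707 × 6 = 4.242 mm; A_we = 4.242 × 125 = 530.2 mm².
Directional factor: 1.0 + 0.5 sin^1.5(90°) = 1.5.
F_nw = 0.6 × 620 × 1.5 = 558 MPa.
φR_n = 0.75 × 558 × 530.2 × 10⁻³ = 221.9 kN.

φR_n ≈ 222 kN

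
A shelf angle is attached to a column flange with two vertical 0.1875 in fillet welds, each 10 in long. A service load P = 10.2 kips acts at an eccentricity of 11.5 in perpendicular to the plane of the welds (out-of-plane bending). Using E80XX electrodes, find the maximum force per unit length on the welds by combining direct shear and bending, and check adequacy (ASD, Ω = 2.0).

E80XX → F_EXX = 80 ksi.
L_w = 2 × 10 = 20 in; section modulus (unit throat) S = 2 × L²/6 = 33.33 in².
Direct shear f_v = P/L_w = 10.2/20 = 0.51 kip/in.
Moment M = P × e = 10.2 × 11.5 = 117.3 kip·in; bending f_b = M/S = 3.519 kip/in.
f_max = √(f_v² + f_b²) = √(0.51² + 3.519²) = 3.556 kip/in.
r_n/Ω = (1/2.0) × 0.6 × 80 × (0.707 × 0.1875) = 3.181 kip/in → NOT adequate.

f_max ≈ 3.56 kip/in; NOT adequate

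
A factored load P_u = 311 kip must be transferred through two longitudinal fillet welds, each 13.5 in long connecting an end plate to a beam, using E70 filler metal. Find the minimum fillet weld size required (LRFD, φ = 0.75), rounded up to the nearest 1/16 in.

w = 9/16 in

E70XX → F_EXX = 70 ksi.
Total weld length L = 27 in.
Required throat t_e = P_u / (φ × 0.6 F_EXX × L) = 311 / (0.75 × 0.6 × 70 × 27) = 0.3657 in.
Required leg w = t_e / 0.707 = 0.5172 in → use 9/16 in.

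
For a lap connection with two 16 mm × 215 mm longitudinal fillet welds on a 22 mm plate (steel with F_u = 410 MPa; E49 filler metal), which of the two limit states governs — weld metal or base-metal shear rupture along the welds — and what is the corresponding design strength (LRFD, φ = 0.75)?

E49XX → F_EXX = 490 MPa.
t_e = 0.707 × 16 = 11.31 mm; L = 430 mm.
Weld metal: φR_n = 0.75 × 0.6 × 490 × 11.31 × 430 × 10⁻³ = 1073 kN.
Base metal (shear rupture): φR_n = 0.75 × 0.6 × 410 × 22 × 430 × 10⁻³ = 1745 kN.
Governing: weld metal.

φR_n ≈ 1070 kN (weld metal governs)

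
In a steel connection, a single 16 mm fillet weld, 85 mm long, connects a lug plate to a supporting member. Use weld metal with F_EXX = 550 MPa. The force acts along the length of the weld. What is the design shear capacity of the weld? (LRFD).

Effective throat t_e = 0.707 × 16 = 11.31 mm.
Total length L = 85 mm; A_we = 11.31 × 85 = 961.5 mm².
F_nw = 0.6 F_EXX = 0.6 × 550 = 330 MPa.
φR_n = 0.75 × 330 × 961.5 × 10⁻³ = 238 kN.

φR_n ≈ 238 kN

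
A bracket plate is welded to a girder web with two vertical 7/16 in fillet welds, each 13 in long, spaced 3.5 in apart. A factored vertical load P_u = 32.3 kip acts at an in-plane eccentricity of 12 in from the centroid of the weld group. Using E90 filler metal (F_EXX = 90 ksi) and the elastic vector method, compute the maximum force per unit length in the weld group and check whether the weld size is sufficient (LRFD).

f_max ≈ 6.29 kip/in; adequate

Total weld length L_w = 26 in. Treat welds as unit-width lines.
Polar moment about centroid: J = 2[d³/12 + d(b/2)²] = 2[13³/12 + 13×1.75²] = 445.8 in³.
Direct shear f_v = P/L_w = 32.3 / 26 = 1.242 kip/in (vertical).
Torsion M = P·e = 32.3 × 12 = 387.6 kip·in.
Critical point at (x, y) = (1.75, 6.5) from centroid. f_tx = M·y/J = 5.652 kip/in; f_ty = M·x/J = 1.522 kip/in.
Resultant f_max = √[f_tx² + (f_v + f_ty)²] = √[5.652² + (1.242 + 1.522)²] = 6.291 kip/in.
Capacity per unit length: φr_n = 0.75 × 0.6 × 90 × (0.707 × 0.4375) = 12.53 kip/in.
6.291 ≤ 12.53 → adequate.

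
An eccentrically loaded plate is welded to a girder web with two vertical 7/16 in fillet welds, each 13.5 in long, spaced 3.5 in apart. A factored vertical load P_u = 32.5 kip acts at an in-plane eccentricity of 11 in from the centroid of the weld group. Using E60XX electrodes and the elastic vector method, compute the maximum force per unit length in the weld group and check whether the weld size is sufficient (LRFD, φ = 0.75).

f_max ≈ 5.49 kip/in; adequate

E60XX → F_EXX = 60 ksi.
Total weld length L_w = 27 in. Treat welds as unit-width lines.
Polar moment about centroid: J = 2[d³/12 + d(b/2)²] = 2[13.5³/12 + 13.5×1.75²] = 492.8 in³.
Direct shear f_v = P/L_w = 32.5 / 27 = 1.204 kip/in (vertical).
Torsion M = P·e = 32.5 × 11 = 357.5 kip·in.
Critical point at (x, y) = (1.75, 6.75) from centroid. f_tx = M·y/J = 4.897 kip/in; f_ty = M·x/J = 1.27 kip/in.
Resultant f_max = √[f_tx² + (f_v + f_ty)²] = √[4.897² + (1.204 + 1.27)²] = 5.486 kip/in.
Capacity per unit length: φr_n = 0.75 × 0.6 × 60 × (0.707 × 0.4375) = 8.351 kip/in.
5.486 ≤ 8.351 → adequate.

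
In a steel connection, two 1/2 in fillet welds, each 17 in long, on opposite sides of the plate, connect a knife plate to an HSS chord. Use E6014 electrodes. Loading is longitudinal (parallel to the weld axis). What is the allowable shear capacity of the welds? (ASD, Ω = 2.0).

R_n/Ω ≈ 216 kip

E60XX → F_EXX = 60 ksi.
Effective throat t_e = 0.707 × 0.5 = 0.3535 in.
Total length L = 34 in; A_we = 0.3535 × 34 = 12.02 in².
F_nw = 0.6 F_EXX = 0.6 × 60 = 36 ksi.
R_n = 36 × 12.02 = 432.7 kip; R_n/Ω = 432.7/2.0 = 216.3 kip.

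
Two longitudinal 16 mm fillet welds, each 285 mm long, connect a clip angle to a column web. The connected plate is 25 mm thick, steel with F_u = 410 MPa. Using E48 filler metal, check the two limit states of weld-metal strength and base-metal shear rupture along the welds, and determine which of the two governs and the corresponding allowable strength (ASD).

R_n/Ω ≈ 928 kN (weld metal governs)

E48XX → F_EXX = 480 MPa.
t_e = 0.707 × 16 = 11.31 mm; L = 570 mm.
Weld metal: R_n/Ω = (1/2.0) × 0.6 × 480 × 11.31 × 570 × 10⁻³ = 928.5 kN.
Base metal (shear rupture): R_n/Ω = (1/2.0) × 0.6 × 410 × 25 × 570 × 10⁻³ = 1753 kN.
Governing: weld metal.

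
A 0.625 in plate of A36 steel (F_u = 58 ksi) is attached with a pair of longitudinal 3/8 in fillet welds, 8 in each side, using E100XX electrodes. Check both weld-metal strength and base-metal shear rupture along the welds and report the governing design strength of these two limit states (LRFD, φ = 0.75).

E100XX → F_EXX = 100 ksi.
t_e = 0.707 × 0.375 = 0.2651 in; L = 16 in.
Weld metal: φR_n = 0.75 × 0.6 × 100 × 0.2651 × 16 = 190.9 kip.
Base metal (shear rupture): φR_n = 0.75 × 0.6 × 58 × 0.625 × 16 = 261 kip.
Governing: weld metal.

φR_n ≈ 191 kip (weld metal governs)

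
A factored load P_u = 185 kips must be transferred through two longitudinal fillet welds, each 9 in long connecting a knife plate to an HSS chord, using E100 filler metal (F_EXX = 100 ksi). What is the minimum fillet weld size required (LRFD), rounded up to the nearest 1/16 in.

Total weld length L = 18 in.
Required throat t_e = P_u / (φ × 0.6 F_EXX × L) = 185 / (0.75 × 0.6 × 100 × 18) = 0.2284 in.
Required leg w = t_e / 0.707 = 0.323 in → use 3/8 in.

w = 3/8 in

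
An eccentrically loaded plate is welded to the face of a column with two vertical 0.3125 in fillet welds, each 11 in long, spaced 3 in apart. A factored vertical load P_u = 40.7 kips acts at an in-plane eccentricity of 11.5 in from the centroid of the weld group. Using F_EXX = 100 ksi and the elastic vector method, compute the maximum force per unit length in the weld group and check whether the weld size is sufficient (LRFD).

Total weld length L_w = 22 in. Treat welds as unit-width lines.
Polar moment about centroid: J = 2[d³/12 + d(b/2)²] = 2[11³/12 + 11×1.5²] = 271.3 in³.
Direct shear f_v = P/L_w = 40.7 / 22 = 1.85 kip/in (vertical).
Torsion M = P·e = 40.7 × 11.5 = 468.05 kip·in.
Critical point at (x, y) = (1.5, 5.5) from centroid. f_tx = M·y/J = 9.487 kip/in; f_ty = M·x/J = 2.587 kip/in.
Resultant f_max = √[f_tx² + (f_v + f_ty)²] = √[9.487² + (1.85 + 2.587)²] = 10.47 kip/in.
Capacity per unit length: φr_n = 0.75 × 0.6 × 100 × (0.707 × 0.3125) = 9.942 kip/in.
10.47 > 9.942 → NOT adequate.

f_max ≈ 10.5 kip/in; NOT adequate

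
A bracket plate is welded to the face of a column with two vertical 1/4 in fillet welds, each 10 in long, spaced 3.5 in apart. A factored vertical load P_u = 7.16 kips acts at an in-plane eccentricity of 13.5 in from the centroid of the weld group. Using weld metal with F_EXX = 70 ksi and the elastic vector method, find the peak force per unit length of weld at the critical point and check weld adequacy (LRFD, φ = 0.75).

Total weld length L_w = 20 in. Treat welds as unit-width lines.
Polar moment about centroid: J = 2[d³/12 + d(b/2)²] = 2[10³/12 + 10×1.75²] = 227.9 in³.
Direct shear f_v = P/L_w = 7.16 / 20 = 0.358 kip/in (vertical).
Torsion M = P·e = 7.16 × 13.5 = 96.66 kip·in.
Critical point at (x, y) = (1.75, 5) from centroid. f_tx = M·y/J = 2.121 kip/in; f_ty = M·x/J = 0.7422 kip/in.
Resultant f_max = √[f_tx² + (f_v + f_ty)²] = √[2.121² + (0.358 + 0.7422)²] = 2.389 kip/in.
Capacity per unit length: φr_n = 0.75 × 0.6 × 70 × (0.707 × 0.25) = 5.568 kip/in.
2.389 ≤ 5.568 → adequate.

f_max ≈ 2.39 kip/in; adequate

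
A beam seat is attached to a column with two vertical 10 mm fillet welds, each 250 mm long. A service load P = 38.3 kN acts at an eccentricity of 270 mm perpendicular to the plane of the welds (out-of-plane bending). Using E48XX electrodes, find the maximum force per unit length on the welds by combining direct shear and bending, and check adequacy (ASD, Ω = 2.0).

f_max ≈ 502 N/mm; adequate

E48XX → F_EXX = 480 MPa.
L_w = 2 × 250 = 500 mm; section modulus (unit throat) S = 2 × L²/6 = 20830 mm².
Direct shear f_v = P/L_w = 38.3×10³/500 = 76.6 N/mm.
Moment M = P × e = 38.3×10³ × 270 = 10341000 N·mm; bending f_b = M/S = 496.4 N/mm.
f_max = √(f_v² + f_b²) = √(76.6² + 496.4²) = 502.2 N/mm.
r_n/Ω = (1/2.0) × 0.6 × 480 × (0.707 × 10) = 1018 N/mm → adequate.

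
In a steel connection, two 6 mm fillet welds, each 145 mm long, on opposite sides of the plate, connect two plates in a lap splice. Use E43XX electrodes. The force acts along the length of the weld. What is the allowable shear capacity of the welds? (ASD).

R_n/Ω ≈ 159 kN

E43XX → F_EXX = 430 MPa.
Effective throat t_e = 0.707 × 6 = 4.242 mm.
Total length L = 290 mm; A_we = 4.242 × 290 = 1230 mm².
F_nw = 0.6 F_EXX = 0.6 × 430 = 258 MPa.
R_n = 258 × 1230 × 10⁻³ = 317.4 kN; R_n/Ω = 317.4/2.0 = 158.7 kN.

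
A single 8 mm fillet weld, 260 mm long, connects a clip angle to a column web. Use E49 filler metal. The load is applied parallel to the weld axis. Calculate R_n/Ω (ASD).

E49XX → F_EXX = 490 MPa.
Effective throat t_e = 0.707 × 8 = 5.656 mm.
Total length L = 260 mm; A_we = 5.656 × 260 = 1471 mm².
F_nw = 0.6 F_EXX = 0.6 × 490 = 294 MPa.
R_n = 294 × 1471 × 10⁻³ = 432.3 kN; R_n/Ω = 432.3/2.0 = 216.2 kN.

R_n/Ω ≈ 216 kN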